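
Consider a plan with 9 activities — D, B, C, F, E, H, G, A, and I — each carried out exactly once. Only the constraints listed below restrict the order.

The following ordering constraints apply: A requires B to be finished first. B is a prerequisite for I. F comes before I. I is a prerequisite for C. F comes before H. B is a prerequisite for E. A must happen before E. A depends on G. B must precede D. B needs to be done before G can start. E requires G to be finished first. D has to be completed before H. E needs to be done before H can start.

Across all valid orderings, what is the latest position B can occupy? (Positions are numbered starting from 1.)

Following every chain forward from B, the activities that must come later are D, C, E, H, G, A, I — 7 of them.
With 7 mandatory successors out of 9 activities total, the latest slot for B is 9−7 = 2, and it's reachable by doing all non-successors before B.

2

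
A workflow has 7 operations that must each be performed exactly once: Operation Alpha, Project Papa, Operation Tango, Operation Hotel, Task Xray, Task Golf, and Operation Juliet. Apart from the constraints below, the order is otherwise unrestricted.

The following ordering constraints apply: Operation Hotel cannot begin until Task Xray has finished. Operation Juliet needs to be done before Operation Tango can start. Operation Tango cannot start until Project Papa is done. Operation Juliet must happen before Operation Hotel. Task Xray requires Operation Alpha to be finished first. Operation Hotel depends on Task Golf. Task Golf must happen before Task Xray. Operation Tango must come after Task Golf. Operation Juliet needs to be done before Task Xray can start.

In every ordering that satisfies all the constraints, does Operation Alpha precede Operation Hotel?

Yes

There is a constraint chain Operation Alpha → Task Xray → Operation Hotel.
Hence Operation Alpha necessarily comes before Operation Hotel.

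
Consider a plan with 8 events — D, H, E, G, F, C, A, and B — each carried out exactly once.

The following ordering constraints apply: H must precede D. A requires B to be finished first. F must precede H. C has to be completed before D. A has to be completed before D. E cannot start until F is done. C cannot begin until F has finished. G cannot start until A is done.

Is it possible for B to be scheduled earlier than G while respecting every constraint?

Yes

B is actually forced before G by the constraints, so certainly some valid ordering has B first.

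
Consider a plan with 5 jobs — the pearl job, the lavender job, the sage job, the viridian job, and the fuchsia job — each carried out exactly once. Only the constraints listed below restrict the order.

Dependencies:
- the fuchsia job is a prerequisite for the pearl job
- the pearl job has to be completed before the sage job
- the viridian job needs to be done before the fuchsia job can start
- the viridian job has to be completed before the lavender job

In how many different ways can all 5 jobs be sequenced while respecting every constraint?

4

The viridian job is the only job with nothing required before it, so every ordering starts there.
Counting all ways to extend the partial order to a total order gives 4.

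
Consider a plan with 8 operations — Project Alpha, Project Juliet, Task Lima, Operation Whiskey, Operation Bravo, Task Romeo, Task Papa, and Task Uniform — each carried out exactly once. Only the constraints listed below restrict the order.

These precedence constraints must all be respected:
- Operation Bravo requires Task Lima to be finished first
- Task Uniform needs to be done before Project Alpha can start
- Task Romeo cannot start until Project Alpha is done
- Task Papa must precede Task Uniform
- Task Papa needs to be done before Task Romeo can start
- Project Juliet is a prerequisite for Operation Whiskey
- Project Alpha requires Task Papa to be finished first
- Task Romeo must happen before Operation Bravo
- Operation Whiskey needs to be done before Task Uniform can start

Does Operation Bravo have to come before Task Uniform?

There is a chain Task Uniform → Project Alpha → Task Romeo → Operation Bravo, which puts Task Uniform before Operation Bravo.
So Operation Bravo never precedes Task Uniform.

No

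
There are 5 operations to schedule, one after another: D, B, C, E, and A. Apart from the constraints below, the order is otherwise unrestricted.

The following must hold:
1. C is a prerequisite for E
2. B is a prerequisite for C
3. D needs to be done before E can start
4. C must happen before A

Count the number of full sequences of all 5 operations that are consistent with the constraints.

7

2 operations have no prerequisites (D, B), so any of them could come first.
Enumerating by repeatedly choosing an available operation (one whose prerequisites are all placed) gives 7 distinct complete orderings.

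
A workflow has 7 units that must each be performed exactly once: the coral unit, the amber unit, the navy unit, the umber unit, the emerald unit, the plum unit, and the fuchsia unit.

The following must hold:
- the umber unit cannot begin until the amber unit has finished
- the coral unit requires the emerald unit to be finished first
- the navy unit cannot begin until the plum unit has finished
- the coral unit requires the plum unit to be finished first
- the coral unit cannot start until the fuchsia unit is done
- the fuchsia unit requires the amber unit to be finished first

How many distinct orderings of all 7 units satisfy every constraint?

214

The units with no prerequisites are the amber unit, the emerald unit, the plum unit; any of them can be placed first.
Systematically extending each partial ordering one unit at a time and counting, there are 214 complete orderings.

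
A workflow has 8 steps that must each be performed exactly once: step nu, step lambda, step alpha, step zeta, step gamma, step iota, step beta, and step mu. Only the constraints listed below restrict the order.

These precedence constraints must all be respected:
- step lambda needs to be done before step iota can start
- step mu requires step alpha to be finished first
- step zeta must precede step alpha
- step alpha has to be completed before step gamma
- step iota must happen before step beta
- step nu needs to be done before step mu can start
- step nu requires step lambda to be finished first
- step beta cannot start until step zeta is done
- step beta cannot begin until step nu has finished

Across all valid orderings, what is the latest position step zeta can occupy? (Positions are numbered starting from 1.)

The steps that are forced after step zeta, directly or by a chain of constraints, are step alpha, step gamma, step beta, step mu. That's 4 steps.
So at least 4 steps follow step zeta, putting step zeta no later than position 4. That position is achievable by scheduling everything else first.

4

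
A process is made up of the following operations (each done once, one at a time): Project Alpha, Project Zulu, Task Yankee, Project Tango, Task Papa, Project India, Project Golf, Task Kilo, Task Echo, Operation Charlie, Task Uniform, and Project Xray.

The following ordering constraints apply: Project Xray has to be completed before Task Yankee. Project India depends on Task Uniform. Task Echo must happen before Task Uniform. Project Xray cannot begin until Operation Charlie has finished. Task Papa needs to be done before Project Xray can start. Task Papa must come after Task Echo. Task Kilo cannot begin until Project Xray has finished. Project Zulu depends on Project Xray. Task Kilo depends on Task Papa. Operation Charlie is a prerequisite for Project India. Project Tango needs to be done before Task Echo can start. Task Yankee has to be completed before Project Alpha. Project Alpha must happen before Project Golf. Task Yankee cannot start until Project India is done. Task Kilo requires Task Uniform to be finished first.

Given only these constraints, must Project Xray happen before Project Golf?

Following the dependencies: Project Xray → Task Yankee → Project Alpha → Project Golf.
So Project Xray must precede Project Golf in any valid ordering.

Yes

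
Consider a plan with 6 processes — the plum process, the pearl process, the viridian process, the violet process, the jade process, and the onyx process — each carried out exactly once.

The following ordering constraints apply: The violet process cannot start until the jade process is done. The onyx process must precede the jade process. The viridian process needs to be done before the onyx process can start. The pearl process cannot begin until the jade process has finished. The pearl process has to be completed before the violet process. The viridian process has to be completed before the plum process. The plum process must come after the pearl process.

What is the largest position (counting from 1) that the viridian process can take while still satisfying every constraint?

1

The processes that are forced after the viridian process, directly or by a chain of constraints, are the plum process, the pearl process, the violet process, the jade process, the onyx process. That's 5 processes.
With 5 mandatory successors out of 6 processes total, the latest slot for the viridian process is 6−5 = 1, and it's reachable by doing all non-successors before the viridian process.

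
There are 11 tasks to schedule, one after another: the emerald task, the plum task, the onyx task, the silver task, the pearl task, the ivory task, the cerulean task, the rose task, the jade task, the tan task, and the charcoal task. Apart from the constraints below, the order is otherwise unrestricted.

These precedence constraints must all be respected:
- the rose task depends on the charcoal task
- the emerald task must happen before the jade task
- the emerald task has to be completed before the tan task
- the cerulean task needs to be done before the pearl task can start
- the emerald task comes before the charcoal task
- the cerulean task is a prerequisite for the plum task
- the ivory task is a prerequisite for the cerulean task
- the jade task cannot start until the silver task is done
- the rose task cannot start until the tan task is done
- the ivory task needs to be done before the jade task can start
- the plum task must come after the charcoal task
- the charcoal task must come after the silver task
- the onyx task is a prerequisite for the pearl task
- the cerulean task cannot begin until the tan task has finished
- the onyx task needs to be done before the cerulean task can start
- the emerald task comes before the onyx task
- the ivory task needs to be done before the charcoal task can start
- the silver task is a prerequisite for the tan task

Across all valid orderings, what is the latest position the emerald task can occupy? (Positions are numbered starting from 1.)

Following every chain forward from the emerald task, the tasks that must come later are the plum task, the onyx task, the pearl task, the cerulean task, the rose task, the jade task, the tan task, the charcoal task — 8 of them.
So at least 8 tasks follow the emerald task, putting the emerald task no later than position 3. That position is achievable by scheduling everything else first.

3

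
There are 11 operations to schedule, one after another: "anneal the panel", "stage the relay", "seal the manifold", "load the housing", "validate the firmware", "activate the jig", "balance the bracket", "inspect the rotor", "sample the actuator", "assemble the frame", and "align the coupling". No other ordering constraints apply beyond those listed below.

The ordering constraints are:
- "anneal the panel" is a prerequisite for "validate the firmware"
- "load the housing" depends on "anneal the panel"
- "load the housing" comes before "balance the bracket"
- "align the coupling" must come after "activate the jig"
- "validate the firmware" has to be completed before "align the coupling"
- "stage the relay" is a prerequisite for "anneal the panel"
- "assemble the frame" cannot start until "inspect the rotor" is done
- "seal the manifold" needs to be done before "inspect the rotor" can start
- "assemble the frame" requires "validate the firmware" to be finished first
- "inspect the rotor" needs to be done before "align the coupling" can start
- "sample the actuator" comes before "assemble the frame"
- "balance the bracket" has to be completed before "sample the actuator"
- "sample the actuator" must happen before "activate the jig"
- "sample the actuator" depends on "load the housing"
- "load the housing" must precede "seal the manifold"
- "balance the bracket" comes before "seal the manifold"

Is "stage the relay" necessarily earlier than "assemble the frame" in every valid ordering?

There is a constraint chain "stage the relay" → "anneal the panel" → "validate the firmware" → "assemble the frame".
So "stage the relay" must precede "assemble the frame" in any valid ordering.

Yes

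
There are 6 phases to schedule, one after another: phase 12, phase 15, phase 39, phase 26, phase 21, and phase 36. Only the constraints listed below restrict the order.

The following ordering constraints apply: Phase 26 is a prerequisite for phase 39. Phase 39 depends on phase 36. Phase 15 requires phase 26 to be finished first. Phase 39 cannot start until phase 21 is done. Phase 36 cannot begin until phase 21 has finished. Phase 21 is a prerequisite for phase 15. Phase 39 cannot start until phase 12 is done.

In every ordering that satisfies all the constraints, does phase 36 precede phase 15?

No

No chain of constraints connects phase 36 to phase 15 in either direction.
So phase 36 can come before phase 15 or after — it is not forced.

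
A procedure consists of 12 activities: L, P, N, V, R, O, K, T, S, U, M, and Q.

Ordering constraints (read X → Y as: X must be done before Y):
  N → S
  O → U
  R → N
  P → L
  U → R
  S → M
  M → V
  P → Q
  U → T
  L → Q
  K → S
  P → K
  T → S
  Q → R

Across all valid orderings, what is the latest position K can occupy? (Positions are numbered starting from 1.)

9

Every activity that must follow K has to come after it. Tracing all chains starting from K, those activities are: V, S, M — 3 in total.
With 3 mandatory successors out of 12 activities total, the latest slot for K is 12−3 = 9, and it's reachable by doing all non-successors before K.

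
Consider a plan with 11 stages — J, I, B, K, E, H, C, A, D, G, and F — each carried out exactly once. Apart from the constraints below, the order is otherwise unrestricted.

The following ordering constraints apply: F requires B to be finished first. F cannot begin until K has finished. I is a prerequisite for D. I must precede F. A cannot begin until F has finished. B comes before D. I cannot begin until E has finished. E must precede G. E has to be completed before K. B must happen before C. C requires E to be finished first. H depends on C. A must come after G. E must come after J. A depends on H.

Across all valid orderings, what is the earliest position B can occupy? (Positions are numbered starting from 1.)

Nothing is required before B; it can be the very first stage.

1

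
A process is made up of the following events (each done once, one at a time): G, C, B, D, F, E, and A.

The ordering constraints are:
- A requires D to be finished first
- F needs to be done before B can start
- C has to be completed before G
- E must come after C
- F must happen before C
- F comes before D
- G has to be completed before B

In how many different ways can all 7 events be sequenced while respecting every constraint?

Only F has no prerequisites, so it must go first.
Systematically extending each partial ordering one event at a time and counting, there are 45 complete orderings.

45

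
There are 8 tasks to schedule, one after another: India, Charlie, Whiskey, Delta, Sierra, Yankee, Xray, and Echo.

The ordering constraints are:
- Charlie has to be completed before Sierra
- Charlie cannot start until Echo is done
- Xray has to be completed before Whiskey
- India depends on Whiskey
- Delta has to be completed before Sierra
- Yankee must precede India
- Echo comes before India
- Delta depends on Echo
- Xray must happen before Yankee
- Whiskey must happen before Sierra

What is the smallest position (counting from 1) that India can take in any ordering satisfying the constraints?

5

Every task that must precede India has to come before it. Tracing all chains that end at India, those tasks are: Whiskey, Yankee, Xray, Echo — 4 in total.
So at minimum 4 tasks come before India, putting India no earlier than position 5. That position is achievable by scheduling exactly those predecessors first.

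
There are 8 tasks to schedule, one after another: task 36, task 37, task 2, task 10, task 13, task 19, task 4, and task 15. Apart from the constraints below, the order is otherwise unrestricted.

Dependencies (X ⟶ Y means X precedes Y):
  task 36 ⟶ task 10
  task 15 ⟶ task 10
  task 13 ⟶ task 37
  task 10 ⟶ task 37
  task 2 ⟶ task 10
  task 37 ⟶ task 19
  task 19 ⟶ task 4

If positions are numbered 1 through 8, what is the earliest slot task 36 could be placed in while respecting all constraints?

1

No constraint forces any other task before task 36, so it can be placed first.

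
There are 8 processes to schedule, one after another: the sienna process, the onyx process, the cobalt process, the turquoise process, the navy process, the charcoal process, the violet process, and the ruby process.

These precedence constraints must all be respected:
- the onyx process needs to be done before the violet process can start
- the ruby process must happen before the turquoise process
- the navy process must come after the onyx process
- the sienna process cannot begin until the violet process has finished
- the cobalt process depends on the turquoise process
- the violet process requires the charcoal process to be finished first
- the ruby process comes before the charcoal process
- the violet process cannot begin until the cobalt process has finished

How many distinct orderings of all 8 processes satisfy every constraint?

2 processes have no prerequisites (the onyx process, the ruby process), so any of them could come first.
Enumerating by repeatedly choosing an available process (one whose prerequisites are all placed) gives 75 distinct complete orderings.

75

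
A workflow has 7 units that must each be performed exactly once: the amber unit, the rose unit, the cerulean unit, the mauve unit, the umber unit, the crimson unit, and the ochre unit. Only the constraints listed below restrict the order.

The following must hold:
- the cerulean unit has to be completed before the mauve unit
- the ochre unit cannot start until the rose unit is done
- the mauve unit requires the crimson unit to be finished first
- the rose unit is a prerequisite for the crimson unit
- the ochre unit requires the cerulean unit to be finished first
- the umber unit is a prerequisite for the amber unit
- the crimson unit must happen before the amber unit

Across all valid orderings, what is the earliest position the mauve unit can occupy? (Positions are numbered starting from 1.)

Every unit that must precede the mauve unit has to come before it. Tracing all chains that end at the mauve unit, those units are: the rose unit, the cerulean unit, the crimson unit — 3 in total.
With 3 mandatory predecessors, the earliest the mauve unit can sit is position 3+1 = 4, and placing just those 3 first achieves it.

4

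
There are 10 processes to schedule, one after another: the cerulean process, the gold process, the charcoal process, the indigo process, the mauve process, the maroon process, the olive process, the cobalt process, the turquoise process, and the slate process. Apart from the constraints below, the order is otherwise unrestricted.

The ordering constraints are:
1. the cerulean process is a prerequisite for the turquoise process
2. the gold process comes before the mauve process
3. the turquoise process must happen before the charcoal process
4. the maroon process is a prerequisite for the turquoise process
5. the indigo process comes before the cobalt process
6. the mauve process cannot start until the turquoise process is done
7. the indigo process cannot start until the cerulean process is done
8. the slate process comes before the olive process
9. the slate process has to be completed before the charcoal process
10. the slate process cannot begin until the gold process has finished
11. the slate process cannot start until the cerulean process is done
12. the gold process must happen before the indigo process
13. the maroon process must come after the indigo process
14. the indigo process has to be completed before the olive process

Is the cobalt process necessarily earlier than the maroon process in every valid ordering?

No

No chain of constraints connects the cobalt process to the maroon process in either direction.
So the cobalt process can come before the maroon process or after — it is not forced.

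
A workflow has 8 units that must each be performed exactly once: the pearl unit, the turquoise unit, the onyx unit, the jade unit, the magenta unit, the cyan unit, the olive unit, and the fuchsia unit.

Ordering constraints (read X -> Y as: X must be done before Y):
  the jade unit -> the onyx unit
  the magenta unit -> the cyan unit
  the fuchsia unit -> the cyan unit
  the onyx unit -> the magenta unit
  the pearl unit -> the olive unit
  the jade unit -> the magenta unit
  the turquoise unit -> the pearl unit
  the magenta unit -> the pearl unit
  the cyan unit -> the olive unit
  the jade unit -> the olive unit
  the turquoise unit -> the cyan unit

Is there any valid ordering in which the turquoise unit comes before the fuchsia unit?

Nothing in the constraints forces the fuchsia unit before the turquoise unit — there is no chain from the fuchsia unit to the turquoise unit.
So a valid ordering placing the turquoise unit earlier than the fuchsia unit exists.

Yes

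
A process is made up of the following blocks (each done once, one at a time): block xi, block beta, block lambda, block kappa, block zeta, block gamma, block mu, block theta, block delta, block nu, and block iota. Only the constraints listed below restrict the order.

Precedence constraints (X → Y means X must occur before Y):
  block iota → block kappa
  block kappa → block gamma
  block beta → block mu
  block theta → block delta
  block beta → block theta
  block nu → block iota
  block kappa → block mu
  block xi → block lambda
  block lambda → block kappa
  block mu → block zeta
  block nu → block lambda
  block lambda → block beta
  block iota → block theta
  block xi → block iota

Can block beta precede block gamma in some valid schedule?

Yes

The constraints leave block beta and block gamma unordered relative to each other; nothing requires block gamma earlier.
That means at least one valid schedule has block beta before block gamma.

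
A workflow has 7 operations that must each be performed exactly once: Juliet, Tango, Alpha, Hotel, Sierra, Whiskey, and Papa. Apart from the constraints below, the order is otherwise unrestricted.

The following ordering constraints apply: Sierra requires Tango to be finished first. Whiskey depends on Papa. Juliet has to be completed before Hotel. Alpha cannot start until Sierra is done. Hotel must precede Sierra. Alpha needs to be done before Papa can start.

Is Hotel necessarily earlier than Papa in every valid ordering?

Chaining the stated constraints: Hotel → Sierra → Alpha → Papa.
Hence Hotel necessarily comes before Papa.

Yes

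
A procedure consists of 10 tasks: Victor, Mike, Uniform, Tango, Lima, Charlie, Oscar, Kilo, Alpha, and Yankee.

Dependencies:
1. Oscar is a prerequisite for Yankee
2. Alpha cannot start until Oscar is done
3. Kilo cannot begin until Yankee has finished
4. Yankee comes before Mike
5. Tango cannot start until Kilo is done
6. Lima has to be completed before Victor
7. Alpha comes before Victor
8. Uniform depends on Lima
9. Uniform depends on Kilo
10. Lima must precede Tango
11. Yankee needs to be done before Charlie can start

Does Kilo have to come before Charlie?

No

Kilo and Charlie are not related by any chain of constraints.
So Kilo can come before Charlie or after — it is not forced.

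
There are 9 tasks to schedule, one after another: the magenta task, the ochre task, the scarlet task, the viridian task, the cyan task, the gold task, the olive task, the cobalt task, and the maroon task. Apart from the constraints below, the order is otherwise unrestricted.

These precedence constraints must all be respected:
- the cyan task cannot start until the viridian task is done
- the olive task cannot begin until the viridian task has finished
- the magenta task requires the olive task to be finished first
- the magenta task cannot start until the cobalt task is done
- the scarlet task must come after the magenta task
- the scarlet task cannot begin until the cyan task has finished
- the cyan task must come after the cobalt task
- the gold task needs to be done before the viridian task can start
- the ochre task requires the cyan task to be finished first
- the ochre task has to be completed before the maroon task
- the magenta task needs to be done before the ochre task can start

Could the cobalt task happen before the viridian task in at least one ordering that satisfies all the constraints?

No chain of constraints runs from the viridian task to the cobalt task, so the viridian task is not required to come first.
That means at least one valid schedule has the cobalt task before the viridian task.

Yes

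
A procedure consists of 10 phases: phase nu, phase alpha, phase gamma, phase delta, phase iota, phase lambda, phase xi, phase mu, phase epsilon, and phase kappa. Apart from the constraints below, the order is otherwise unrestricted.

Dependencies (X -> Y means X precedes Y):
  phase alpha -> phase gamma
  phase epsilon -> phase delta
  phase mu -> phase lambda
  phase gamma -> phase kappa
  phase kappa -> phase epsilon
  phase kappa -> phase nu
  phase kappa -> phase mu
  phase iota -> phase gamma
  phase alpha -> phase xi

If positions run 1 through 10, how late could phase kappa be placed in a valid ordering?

5

Every phase that must follow phase kappa has to come after it. Tracing all chains starting from phase kappa, those phases are: phase nu, phase delta, phase lambda, phase mu, phase epsilon — 5 in total.
So at least 5 phases follow phase kappa, putting phase kappa no later than position 5. That position is achievable by scheduling everything else first.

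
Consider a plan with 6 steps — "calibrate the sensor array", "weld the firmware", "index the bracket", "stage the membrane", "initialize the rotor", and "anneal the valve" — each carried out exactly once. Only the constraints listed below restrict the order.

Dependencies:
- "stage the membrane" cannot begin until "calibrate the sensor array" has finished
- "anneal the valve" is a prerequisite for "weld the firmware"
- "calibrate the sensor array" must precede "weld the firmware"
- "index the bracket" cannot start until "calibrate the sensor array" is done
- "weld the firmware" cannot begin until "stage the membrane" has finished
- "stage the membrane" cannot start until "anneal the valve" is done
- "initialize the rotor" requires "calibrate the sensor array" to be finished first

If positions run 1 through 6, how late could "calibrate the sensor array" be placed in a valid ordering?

2

Following every chain forward from "calibrate the sensor array", the steps that must come later are "weld the firmware", "index the bracket", "stage the membrane", "initialize the rotor" — 4 of them.
So at least 4 steps follow "calibrate the sensor array", putting "calibrate the sensor array" no later than position 2. That position is achievable by scheduling everything else first.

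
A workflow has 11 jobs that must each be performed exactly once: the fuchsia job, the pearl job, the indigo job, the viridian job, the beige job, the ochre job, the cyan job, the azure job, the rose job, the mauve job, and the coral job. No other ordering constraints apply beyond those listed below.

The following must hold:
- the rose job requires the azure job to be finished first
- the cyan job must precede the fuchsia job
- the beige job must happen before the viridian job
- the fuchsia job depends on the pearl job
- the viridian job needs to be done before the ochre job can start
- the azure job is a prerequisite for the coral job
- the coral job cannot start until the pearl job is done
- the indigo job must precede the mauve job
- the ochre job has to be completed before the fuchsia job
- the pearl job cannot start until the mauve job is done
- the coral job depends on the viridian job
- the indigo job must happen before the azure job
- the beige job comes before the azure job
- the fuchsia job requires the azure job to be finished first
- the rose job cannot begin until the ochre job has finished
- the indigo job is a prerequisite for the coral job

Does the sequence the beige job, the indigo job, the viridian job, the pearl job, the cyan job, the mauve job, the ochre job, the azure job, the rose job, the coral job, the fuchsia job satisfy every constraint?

The sequence places the pearl job ahead of the mauve job.
But one of the constraints requires the mauve job before the pearl job, so this ordering violates it.

No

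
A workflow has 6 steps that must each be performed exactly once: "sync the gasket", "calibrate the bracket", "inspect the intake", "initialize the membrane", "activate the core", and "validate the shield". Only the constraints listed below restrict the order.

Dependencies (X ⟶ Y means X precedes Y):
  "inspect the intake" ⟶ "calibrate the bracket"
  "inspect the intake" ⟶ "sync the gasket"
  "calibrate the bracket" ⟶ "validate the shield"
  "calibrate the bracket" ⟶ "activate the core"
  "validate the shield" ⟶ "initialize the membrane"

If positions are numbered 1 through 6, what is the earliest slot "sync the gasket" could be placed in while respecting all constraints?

The only step forced before "sync the gasket" (directly or transitively) is "inspect the intake".
So at minimum 1 step comes before "sync the gasket", putting "sync the gasket" no earlier than position 2. That position is achievable by scheduling exactly that predecessor first.

2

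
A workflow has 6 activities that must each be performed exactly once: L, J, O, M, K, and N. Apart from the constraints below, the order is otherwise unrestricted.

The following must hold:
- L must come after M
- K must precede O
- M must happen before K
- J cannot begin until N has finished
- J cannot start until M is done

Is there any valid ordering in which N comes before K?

Yes

The constraints leave N and K unordered relative to each other; nothing requires K earlier.
That means at least one valid schedule has N before K.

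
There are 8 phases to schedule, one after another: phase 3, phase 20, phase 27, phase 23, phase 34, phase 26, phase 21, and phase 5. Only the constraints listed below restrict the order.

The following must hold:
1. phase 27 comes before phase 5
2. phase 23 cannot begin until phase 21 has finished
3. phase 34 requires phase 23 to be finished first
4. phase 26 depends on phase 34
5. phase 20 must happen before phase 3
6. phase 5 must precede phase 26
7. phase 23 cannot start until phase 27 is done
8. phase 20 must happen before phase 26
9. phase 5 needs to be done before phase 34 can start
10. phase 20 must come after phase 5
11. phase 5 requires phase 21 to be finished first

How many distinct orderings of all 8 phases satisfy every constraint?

28

The phases with no prerequisites are phase 27, phase 21; any of them can be placed first.
Systematically extending each partial ordering one phase at a time and counting, there are 28 complete orderings.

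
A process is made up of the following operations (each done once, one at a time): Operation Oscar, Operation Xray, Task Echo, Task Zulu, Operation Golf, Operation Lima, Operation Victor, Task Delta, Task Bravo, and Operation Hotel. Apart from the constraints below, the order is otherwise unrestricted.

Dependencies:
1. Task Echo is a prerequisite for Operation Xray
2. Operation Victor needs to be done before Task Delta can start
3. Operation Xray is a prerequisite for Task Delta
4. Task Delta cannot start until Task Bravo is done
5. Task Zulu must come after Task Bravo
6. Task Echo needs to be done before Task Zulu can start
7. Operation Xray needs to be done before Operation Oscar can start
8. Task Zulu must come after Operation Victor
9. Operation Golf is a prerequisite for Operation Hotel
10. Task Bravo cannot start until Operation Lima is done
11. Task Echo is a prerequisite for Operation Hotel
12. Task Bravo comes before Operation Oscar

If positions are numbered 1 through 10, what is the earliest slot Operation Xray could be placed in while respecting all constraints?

2

The only operation forced before Operation Xray (directly or transitively) is Task Echo.
With 1 mandatory predecessor, the earliest Operation Xray can sit is position 1+1 = 2, and placing just that one first achieves it.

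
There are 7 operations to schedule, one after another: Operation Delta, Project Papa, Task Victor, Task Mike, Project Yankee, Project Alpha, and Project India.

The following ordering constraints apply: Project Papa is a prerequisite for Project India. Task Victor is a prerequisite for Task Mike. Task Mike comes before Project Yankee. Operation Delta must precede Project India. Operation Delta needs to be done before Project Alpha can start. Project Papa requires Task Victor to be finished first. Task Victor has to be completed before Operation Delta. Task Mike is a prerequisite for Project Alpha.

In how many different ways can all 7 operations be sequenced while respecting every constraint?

61

Only Task Victor has no prerequisites, so it must go first.
Enumerating by repeatedly choosing an available operation (one whose prerequisites are all placed) gives 61 distinct complete orderings.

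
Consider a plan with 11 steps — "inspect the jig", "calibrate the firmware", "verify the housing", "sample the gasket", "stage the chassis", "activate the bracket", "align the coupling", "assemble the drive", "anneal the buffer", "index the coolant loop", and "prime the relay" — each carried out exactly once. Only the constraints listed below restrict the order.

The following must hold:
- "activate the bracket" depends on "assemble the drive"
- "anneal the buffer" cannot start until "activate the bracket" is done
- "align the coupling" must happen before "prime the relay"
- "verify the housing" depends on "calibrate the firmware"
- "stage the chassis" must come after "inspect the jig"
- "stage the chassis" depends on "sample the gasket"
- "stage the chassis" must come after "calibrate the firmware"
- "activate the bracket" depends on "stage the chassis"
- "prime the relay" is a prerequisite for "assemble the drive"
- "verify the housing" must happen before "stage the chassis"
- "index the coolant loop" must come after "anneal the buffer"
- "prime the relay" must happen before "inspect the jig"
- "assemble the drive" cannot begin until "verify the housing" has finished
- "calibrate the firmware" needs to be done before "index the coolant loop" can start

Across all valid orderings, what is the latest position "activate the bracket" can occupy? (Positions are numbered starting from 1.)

The steps that are forced after "activate the bracket", directly or by a chain of constraints, are "anneal the buffer", "index the coolant loop". That's 2 steps.
With 2 mandatory successors out of 11 steps total, the latest slot for "activate the bracket" is 11−2 = 9, and it's reachable by doing all non-successors before "activate the bracket".

9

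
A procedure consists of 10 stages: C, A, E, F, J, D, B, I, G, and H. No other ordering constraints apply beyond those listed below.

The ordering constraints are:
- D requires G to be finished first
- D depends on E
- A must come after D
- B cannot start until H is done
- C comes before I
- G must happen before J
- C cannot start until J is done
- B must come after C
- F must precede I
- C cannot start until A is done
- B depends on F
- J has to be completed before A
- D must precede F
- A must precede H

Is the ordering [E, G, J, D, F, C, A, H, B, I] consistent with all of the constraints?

Here A comes after C.
That contradicts the constraint that A must precede C.

No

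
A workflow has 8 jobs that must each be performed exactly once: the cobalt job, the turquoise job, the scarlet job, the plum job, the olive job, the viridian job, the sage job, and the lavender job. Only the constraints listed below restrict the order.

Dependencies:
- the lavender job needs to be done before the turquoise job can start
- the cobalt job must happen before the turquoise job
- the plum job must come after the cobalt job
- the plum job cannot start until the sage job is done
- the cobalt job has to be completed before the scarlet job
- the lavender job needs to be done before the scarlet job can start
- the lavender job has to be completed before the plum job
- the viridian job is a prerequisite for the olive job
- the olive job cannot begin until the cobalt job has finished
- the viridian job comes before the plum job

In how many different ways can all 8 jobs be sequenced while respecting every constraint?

The jobs with no prerequisites are the cobalt job, the viridian job, the sage job, the lavender job; any of them can be placed first.
Counting all ways to extend the partial order to a total order gives 1060.

1060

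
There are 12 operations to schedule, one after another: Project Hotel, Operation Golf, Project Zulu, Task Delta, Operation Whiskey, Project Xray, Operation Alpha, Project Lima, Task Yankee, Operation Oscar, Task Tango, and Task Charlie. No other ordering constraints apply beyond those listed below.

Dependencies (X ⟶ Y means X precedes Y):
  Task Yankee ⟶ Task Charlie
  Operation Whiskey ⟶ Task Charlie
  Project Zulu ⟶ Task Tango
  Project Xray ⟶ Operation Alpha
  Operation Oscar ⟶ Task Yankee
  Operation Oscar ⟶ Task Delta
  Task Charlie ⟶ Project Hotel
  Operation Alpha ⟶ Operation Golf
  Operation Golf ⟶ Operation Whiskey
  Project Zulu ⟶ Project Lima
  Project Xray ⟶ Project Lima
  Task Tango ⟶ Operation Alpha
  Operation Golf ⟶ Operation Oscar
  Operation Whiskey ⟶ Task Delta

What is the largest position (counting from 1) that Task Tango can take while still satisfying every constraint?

4

Following every chain forward from Task Tango, the operations that must come later are Project Hotel, Operation Golf, Task Delta, Operation Whiskey, Operation Alpha, Task Yankee, Operation Oscar, Task Charlie — 8 of them.
With 8 mandatory successors out of 12 operations total, the latest slot for Task Tango is 12−8 = 4, and it's reachable by doing all non-successors before Task Tango.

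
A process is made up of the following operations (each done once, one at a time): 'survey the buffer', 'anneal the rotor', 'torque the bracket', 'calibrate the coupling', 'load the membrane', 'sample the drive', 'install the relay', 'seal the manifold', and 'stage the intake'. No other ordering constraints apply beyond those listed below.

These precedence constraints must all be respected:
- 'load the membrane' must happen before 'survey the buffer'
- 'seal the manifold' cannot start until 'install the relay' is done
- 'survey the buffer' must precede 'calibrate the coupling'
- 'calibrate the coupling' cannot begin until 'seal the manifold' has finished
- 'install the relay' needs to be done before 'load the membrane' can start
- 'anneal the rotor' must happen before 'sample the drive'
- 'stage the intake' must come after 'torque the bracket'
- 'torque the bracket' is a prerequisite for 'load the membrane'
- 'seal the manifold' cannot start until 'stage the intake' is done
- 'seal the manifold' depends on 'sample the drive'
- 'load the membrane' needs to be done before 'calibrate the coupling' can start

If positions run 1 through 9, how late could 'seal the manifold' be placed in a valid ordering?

8

Following the constraints forward from 'seal the manifold', its only required successor is 'calibrate the coupling'.
With 1 mandatory successor out of 9 operations total, the latest slot for 'seal the manifold' is 9−1 = 8, and it's reachable by doing all non-successors before 'seal the manifold'.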